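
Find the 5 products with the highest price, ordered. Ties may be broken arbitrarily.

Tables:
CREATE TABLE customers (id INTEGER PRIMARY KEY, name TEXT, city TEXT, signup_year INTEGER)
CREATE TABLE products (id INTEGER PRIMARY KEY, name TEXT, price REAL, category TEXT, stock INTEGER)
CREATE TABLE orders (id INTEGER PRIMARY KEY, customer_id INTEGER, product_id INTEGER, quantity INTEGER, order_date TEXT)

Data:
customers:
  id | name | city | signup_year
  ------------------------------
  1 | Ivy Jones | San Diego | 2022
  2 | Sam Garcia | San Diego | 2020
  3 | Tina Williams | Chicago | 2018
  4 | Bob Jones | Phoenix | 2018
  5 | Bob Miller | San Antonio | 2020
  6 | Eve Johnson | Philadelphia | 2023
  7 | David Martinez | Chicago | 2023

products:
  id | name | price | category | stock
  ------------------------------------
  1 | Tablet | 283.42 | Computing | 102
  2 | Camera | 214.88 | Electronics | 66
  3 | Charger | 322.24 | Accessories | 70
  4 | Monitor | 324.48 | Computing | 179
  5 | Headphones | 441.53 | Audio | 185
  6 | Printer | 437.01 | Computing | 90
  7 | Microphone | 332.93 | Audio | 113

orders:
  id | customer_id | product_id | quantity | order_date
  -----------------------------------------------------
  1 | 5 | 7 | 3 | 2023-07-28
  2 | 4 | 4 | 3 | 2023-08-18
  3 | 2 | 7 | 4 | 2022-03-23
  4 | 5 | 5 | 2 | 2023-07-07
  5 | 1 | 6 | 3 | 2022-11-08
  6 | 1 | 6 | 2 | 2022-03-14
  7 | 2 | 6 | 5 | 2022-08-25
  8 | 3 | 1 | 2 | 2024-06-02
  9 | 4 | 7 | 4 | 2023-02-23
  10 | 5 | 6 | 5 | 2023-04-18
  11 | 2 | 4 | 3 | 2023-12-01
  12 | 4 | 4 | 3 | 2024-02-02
SELECT name, price FROM products ORDER BY price DESC LIMIT 5

Execution result:
name | price
Headphones | 441.53
Printer | 437.01
Microphone | 332.93
Monitor | 324.48
Charger | 322.24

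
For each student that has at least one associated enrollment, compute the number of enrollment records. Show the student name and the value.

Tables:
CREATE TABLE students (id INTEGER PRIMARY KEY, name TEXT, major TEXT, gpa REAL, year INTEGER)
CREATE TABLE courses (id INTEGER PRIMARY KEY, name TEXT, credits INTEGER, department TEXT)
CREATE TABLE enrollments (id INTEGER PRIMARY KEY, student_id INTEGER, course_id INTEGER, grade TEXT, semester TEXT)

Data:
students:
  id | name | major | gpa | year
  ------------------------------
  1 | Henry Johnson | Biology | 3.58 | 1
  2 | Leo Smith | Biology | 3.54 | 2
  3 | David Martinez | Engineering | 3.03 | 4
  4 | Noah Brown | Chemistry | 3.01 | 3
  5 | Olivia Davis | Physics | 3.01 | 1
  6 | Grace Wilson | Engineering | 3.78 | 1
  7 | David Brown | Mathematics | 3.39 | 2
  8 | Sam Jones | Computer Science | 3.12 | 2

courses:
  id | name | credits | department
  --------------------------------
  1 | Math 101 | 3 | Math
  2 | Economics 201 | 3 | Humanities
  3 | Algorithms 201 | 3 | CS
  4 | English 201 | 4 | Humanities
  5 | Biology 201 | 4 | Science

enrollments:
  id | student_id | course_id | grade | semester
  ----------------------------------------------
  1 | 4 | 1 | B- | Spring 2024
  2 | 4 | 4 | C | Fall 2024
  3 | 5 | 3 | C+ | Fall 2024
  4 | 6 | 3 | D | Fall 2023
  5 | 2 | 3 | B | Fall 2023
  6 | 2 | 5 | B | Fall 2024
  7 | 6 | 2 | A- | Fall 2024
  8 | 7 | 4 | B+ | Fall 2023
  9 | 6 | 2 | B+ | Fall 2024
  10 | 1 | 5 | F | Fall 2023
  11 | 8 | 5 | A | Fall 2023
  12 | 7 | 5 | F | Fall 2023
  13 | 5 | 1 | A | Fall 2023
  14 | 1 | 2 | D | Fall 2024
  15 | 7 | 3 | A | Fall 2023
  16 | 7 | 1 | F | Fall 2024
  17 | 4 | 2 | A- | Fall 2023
SELECT p.name, COUNT(*) AS n FROM enrollments c JOIN students p ON c.student_id = p.id GROUP BY p.id, p.name

Execution result:
name | n
Henry Johnson | 2
Leo Smith | 2
Noah Brown | 3
Olivia Davis | 2
Grace Wilson | 3
David Brown | 4
Sam Jones | 1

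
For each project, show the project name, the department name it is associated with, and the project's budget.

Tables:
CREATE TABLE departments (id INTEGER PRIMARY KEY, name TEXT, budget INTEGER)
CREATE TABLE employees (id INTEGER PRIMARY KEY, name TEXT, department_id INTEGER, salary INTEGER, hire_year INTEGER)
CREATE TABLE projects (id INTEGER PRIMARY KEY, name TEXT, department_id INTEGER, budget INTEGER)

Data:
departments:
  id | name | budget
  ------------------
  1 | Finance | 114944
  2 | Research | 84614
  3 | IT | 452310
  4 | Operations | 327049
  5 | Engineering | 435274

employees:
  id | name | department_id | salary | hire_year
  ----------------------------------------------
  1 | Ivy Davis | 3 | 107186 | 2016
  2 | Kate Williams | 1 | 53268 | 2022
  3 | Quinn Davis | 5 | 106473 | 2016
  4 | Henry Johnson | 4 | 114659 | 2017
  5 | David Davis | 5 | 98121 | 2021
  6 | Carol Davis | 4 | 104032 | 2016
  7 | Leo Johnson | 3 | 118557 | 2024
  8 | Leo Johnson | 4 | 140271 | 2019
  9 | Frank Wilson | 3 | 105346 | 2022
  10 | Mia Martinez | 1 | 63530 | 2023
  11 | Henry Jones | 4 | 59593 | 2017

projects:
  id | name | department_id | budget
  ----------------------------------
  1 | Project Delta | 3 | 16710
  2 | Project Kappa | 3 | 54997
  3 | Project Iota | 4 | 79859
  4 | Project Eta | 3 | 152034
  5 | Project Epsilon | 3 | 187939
SELECT c.name, p.name AS department, c.budget FROM projects c JOIN departments p ON c.department_id = p.id

Execution result:
name | department | budget
Project Delta | IT | 16710
Project Kappa | IT | 54997
Project Iota | Operations | 79859
Project Eta | IT | 152034
Project Epsilon | IT | 187939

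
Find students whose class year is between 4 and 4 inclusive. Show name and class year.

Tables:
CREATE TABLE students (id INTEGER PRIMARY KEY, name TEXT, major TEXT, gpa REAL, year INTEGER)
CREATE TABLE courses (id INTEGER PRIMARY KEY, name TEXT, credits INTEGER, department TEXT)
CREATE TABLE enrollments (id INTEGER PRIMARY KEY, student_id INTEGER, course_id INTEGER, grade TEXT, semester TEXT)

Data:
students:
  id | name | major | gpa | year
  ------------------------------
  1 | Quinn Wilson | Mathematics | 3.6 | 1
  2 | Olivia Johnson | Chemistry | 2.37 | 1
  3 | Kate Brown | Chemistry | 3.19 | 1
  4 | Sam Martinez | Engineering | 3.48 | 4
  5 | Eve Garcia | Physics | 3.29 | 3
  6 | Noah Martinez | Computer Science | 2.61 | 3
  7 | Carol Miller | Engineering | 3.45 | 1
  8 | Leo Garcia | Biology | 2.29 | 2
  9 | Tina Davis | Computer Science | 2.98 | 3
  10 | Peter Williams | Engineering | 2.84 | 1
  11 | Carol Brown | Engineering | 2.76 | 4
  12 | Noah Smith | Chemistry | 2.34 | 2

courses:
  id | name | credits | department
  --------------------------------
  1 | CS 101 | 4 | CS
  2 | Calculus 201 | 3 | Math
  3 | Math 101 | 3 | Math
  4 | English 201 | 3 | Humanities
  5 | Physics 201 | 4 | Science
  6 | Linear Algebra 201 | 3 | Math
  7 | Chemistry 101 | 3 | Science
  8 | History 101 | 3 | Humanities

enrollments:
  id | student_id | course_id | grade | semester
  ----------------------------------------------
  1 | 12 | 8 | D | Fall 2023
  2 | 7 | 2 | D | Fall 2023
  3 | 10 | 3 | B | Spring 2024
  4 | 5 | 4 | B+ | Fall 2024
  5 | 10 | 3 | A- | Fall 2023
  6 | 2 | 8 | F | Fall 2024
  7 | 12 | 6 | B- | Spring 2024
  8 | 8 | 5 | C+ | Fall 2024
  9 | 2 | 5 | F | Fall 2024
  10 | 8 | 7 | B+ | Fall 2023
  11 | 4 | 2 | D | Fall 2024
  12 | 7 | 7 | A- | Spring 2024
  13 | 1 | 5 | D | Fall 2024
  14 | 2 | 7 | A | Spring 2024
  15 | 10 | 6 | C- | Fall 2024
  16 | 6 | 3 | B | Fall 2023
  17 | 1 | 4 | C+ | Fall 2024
SELECT name, year FROM students WHERE year BETWEEN 4 AND 4

Execution result:
name | year
Sam Martinez | 4
Carol Brown | 4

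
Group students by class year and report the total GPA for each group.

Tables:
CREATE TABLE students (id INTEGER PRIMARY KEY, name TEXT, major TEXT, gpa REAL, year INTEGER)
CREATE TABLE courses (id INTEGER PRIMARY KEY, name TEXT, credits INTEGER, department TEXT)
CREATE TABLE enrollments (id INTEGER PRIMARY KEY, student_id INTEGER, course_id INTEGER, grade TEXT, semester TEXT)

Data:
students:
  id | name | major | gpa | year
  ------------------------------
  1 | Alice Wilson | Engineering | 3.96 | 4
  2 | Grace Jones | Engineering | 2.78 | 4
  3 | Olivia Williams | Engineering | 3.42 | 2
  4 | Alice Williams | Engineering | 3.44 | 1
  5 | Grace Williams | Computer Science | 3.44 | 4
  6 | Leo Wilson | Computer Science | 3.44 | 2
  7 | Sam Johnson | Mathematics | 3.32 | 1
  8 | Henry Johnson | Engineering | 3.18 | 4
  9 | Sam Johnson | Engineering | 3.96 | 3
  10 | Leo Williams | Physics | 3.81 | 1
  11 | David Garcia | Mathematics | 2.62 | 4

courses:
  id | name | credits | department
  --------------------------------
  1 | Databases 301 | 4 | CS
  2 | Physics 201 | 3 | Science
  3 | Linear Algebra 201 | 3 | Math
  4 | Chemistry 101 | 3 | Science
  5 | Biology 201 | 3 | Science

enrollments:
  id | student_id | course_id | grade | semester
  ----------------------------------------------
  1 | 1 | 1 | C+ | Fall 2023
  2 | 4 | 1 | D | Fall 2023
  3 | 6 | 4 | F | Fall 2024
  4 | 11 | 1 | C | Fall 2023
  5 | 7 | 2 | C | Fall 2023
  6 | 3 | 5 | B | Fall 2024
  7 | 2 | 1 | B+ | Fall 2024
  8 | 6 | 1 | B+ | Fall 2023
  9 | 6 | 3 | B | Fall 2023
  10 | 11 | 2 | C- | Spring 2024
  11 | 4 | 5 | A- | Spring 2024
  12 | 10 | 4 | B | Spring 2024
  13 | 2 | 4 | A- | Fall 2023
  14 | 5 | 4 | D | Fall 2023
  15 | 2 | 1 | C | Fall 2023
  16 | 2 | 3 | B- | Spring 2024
SELECT year, SUM(gpa) AS sum_gpa FROM students GROUP BY year

Execution result:
year | sum_gpa
1 | 10.57
2 | 6.86
3 | 3.96
4 | 15.98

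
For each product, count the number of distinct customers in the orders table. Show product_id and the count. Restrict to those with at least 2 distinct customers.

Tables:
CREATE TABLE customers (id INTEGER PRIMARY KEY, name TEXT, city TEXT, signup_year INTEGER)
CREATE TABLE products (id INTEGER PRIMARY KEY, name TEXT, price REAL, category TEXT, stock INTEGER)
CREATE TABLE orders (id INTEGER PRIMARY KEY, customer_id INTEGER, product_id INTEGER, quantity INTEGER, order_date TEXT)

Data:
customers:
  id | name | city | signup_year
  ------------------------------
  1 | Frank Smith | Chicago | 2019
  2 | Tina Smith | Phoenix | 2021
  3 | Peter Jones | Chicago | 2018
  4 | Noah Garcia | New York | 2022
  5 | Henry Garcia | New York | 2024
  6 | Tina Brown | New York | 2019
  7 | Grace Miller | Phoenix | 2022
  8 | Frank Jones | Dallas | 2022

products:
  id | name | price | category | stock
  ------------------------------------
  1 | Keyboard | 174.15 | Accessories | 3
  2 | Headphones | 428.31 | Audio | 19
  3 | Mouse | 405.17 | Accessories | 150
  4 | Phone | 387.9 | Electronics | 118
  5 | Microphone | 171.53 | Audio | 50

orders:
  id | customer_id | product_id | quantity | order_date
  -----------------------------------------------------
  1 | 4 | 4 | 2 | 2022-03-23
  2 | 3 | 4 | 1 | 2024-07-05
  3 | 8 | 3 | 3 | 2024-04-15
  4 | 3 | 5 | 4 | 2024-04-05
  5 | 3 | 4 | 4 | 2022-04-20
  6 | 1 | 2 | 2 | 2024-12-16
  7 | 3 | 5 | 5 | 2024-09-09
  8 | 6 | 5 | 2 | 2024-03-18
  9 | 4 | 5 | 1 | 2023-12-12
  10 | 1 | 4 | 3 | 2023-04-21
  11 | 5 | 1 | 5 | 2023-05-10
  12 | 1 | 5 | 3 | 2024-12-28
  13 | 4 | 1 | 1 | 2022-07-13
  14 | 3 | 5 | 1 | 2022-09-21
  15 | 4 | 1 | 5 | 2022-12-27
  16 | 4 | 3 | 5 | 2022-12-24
SELECT product_id, COUNT(DISTINCT customer_id) AS distinct_customer_count FROM orders GROUP BY product_id HAVING COUNT(DISTINCT customer_id) >= 2

Execution result:
product_id | distinct_customer_count
1 | 2
3 | 2
4 | 3
5 | 4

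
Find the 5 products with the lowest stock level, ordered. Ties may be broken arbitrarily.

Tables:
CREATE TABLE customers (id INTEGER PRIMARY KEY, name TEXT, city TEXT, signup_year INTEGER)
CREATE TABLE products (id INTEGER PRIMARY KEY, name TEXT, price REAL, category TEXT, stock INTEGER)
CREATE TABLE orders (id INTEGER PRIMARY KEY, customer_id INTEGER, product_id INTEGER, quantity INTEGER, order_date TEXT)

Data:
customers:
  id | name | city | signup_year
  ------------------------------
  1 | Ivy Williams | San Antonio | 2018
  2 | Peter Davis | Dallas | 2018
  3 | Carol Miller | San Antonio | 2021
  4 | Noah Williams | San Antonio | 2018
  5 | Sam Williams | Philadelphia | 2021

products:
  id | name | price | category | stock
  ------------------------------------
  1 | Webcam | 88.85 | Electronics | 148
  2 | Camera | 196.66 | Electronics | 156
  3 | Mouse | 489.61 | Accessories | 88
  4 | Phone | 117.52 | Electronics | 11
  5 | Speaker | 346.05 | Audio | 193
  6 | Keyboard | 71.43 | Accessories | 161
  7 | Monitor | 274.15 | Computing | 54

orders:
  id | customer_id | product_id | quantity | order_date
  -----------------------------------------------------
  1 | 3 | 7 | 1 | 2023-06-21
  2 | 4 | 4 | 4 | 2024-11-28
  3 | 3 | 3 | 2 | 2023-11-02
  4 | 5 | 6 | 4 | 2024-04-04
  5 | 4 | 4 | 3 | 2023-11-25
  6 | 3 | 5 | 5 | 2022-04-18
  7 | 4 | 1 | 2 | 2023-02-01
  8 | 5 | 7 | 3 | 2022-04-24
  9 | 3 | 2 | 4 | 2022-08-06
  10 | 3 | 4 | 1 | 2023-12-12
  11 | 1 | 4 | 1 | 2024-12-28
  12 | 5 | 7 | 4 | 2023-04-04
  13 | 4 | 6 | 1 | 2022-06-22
SELECT name, stock FROM products ORDER BY stock ASC LIMIT 5

Execution result:
name | stock
Phone | 11
Monitor | 54
Mouse | 88
Webcam | 148
Camera | 156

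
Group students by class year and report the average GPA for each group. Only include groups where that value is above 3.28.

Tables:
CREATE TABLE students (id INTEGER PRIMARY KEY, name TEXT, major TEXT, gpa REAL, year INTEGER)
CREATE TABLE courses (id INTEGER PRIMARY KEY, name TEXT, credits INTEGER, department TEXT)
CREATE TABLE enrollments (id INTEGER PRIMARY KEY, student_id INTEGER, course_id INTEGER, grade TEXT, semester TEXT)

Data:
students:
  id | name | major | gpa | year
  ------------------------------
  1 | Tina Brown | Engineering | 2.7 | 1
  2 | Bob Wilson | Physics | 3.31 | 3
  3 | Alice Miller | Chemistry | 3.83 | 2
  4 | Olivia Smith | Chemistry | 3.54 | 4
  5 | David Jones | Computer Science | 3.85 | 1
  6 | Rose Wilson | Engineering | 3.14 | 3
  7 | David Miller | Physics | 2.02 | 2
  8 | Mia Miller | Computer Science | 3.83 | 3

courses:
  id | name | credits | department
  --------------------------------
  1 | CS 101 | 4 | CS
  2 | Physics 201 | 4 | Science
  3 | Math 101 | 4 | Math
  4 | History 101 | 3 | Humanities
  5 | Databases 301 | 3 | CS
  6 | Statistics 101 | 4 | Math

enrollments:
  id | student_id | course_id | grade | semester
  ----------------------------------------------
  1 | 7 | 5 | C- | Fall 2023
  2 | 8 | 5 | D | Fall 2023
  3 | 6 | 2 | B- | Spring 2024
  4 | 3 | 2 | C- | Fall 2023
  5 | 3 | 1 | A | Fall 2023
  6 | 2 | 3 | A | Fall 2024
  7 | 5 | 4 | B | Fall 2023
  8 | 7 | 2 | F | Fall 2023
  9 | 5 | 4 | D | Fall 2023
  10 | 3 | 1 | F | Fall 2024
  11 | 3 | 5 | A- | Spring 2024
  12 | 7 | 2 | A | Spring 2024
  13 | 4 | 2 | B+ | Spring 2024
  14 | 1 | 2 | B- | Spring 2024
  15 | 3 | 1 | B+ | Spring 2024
SELECT year, AVG(gpa) AS avg_gpa FROM students GROUP BY year HAVING AVG(gpa) > 3.28

Execution result:
year | avg_gpa
3 | 3.43
4 | 3.54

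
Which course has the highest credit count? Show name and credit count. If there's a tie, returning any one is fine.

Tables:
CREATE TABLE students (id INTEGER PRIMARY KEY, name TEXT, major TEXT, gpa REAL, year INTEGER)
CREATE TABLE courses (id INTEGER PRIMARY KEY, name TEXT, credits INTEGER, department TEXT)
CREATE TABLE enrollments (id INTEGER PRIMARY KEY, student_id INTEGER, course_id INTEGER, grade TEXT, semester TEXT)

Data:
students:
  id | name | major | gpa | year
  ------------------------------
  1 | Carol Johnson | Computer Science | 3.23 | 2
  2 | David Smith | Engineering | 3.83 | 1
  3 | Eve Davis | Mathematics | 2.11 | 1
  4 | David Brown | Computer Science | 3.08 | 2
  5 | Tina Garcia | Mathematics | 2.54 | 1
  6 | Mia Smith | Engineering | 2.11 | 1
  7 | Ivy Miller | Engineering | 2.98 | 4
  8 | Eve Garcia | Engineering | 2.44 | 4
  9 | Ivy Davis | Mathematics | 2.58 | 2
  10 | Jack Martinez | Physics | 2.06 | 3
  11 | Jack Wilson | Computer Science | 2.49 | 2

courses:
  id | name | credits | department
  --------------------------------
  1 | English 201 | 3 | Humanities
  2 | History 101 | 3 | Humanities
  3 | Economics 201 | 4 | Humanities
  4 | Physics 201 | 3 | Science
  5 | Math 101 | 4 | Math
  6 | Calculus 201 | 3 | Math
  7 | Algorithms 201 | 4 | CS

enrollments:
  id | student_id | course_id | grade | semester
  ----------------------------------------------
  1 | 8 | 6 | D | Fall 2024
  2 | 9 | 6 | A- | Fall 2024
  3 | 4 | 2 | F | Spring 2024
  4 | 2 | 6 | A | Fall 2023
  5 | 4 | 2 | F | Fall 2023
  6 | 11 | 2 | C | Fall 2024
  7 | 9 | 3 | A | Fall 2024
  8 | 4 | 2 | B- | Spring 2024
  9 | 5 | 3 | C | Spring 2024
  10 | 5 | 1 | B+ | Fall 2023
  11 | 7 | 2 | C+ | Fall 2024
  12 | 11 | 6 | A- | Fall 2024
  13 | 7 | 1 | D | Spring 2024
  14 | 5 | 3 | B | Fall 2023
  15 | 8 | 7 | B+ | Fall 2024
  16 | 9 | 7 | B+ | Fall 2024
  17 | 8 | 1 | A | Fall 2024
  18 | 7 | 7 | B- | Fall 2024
SELECT name, credits FROM courses ORDER BY credits DESC LIMIT 1

Execution result:
name | credits
Economics 201 | 4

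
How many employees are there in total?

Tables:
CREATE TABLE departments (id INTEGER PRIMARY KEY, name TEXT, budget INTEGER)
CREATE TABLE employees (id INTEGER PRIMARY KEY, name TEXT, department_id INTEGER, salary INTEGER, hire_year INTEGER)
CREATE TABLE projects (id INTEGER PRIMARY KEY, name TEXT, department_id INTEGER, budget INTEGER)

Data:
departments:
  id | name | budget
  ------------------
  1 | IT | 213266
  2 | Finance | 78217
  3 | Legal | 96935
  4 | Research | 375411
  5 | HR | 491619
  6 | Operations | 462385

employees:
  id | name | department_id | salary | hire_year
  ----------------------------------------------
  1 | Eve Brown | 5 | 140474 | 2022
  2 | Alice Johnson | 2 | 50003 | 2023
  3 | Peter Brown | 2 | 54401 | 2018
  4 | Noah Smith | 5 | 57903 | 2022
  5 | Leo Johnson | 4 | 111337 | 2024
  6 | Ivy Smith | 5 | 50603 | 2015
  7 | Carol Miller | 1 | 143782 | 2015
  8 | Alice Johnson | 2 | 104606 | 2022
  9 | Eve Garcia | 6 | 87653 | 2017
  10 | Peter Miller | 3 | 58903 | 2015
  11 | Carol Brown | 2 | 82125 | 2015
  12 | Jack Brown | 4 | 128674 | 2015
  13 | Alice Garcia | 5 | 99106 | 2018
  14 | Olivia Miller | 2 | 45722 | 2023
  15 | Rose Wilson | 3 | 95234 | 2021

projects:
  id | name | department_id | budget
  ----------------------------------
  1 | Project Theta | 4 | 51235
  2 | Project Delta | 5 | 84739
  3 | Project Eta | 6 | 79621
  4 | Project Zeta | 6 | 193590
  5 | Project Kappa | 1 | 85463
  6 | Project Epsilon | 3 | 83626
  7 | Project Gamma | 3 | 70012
SELECT COUNT(*) FROM employees

Execution result:
15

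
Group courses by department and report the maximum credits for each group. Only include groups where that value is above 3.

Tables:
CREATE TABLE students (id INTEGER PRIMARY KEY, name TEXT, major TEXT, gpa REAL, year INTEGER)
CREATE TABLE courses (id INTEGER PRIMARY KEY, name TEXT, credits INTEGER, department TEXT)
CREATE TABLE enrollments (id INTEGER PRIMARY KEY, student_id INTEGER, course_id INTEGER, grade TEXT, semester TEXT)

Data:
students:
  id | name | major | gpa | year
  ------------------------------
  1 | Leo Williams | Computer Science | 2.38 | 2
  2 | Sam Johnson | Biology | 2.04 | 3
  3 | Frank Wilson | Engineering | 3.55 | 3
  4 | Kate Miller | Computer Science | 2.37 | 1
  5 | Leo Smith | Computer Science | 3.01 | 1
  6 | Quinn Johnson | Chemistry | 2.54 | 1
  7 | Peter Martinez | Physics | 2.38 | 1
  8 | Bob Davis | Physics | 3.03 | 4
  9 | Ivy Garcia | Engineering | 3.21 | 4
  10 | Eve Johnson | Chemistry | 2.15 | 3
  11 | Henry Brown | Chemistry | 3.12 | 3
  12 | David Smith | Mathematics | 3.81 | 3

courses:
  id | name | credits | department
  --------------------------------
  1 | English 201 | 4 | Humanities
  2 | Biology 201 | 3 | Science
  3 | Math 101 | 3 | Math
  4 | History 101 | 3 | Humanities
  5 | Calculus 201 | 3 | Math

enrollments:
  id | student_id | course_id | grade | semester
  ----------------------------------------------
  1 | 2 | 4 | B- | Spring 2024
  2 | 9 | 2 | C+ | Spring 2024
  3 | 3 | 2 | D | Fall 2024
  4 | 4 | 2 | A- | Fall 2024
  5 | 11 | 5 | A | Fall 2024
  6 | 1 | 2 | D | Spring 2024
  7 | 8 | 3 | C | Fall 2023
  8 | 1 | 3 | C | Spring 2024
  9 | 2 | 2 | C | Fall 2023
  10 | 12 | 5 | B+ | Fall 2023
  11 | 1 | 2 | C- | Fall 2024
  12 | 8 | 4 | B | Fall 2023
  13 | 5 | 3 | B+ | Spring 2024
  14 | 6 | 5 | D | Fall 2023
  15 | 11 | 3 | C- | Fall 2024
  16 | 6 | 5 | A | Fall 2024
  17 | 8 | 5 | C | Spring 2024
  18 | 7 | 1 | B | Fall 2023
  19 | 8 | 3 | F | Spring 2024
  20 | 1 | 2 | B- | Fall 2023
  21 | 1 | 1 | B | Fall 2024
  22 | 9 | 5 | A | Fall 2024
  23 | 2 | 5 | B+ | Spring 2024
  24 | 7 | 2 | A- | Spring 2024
SELECT department, MAX(credits) AS max_credits FROM courses GROUP BY department HAVING MAX(credits) > 3

Execution result:
department | max_credits
Humanities | 4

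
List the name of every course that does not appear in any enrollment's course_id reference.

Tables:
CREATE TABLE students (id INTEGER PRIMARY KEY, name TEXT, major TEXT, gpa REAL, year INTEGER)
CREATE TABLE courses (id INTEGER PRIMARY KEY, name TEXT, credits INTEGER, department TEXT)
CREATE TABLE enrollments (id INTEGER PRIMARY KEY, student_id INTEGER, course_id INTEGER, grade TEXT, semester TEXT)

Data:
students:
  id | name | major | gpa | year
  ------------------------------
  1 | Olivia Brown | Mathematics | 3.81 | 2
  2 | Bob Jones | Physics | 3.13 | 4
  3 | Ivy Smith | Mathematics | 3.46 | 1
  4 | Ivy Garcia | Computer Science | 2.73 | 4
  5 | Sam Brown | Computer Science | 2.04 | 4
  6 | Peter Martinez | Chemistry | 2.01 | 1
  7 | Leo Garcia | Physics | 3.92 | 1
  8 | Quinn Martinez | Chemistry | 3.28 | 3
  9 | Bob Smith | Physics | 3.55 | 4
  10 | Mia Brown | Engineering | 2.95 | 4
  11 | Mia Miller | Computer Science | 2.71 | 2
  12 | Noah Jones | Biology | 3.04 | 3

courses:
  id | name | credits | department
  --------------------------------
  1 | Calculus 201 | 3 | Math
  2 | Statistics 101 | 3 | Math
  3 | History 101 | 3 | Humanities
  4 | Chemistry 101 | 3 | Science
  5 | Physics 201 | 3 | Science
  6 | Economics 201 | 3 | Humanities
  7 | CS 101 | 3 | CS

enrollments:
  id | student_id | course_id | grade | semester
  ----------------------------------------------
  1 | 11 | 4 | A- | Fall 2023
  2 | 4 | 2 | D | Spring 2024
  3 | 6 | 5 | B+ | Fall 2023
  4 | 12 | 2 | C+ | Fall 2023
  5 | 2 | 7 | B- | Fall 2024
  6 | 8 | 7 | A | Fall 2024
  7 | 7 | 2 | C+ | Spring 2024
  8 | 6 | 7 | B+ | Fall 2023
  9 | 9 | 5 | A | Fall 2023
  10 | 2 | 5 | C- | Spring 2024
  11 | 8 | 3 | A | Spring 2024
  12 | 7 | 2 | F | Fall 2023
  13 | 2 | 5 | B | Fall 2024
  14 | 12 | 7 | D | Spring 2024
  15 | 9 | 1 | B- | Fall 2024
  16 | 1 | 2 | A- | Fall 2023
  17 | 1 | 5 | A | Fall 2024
SELECT p.name FROM courses p LEFT JOIN enrollments c ON c.course_id = p.id WHERE c.id IS NULL

Execution result:
Economics 201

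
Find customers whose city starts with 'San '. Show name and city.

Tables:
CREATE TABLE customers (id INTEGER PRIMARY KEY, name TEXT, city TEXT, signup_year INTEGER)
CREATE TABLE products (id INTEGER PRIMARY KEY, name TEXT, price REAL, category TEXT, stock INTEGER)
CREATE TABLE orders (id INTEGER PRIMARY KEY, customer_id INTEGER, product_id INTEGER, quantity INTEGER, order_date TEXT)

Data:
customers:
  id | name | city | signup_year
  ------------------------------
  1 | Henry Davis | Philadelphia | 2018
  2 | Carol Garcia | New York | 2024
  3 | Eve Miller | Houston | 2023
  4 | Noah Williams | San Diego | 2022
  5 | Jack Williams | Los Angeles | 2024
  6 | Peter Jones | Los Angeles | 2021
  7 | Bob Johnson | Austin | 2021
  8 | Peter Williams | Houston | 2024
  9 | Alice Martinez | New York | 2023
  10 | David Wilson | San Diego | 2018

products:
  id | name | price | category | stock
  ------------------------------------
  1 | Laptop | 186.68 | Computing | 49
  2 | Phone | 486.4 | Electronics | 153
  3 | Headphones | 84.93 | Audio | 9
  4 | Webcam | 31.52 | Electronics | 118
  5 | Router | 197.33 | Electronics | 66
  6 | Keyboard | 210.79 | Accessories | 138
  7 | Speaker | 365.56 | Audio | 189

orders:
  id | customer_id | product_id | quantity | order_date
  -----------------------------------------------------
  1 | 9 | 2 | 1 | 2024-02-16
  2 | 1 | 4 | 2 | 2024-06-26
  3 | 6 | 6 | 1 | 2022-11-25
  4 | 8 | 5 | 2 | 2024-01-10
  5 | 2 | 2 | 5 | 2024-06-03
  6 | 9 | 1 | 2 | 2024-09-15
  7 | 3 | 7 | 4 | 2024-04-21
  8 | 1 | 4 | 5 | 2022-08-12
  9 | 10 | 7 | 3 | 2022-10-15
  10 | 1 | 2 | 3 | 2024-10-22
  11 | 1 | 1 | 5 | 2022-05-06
SELECT name, city FROM customers WHERE city LIKE 'San %'

Execution result:
name | city
Noah Williams | San Diego
David Wilson | San Diego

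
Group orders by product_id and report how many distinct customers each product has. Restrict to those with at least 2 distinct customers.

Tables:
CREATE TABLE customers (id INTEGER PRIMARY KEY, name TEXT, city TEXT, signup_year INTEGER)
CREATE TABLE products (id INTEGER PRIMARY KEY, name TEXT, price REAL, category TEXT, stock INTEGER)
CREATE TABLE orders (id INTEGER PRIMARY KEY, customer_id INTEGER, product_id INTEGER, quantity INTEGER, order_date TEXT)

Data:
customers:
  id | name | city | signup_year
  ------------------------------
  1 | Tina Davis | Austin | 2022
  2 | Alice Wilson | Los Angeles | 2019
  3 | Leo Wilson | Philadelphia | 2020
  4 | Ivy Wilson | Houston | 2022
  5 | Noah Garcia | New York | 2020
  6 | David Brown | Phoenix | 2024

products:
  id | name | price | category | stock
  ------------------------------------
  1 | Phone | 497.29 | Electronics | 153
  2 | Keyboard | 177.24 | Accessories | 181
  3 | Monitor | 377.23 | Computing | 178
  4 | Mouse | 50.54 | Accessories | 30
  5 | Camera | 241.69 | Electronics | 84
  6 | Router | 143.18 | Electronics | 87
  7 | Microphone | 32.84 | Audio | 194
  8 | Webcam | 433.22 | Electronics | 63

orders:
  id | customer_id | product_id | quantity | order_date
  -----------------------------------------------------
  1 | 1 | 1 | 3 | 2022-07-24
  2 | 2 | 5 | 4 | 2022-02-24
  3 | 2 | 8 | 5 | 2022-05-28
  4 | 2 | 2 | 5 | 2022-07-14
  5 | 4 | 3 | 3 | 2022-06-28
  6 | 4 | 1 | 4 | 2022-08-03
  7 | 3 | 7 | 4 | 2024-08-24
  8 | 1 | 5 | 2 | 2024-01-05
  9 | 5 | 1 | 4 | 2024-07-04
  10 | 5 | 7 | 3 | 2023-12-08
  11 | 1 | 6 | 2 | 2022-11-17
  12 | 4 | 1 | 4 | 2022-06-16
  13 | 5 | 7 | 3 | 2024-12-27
SELECT product_id, COUNT(DISTINCT customer_id) AS distinct_customer_count FROM orders GROUP BY product_id HAVING COUNT(DISTINCT customer_id) >= 2

Execution result:
product_id | distinct_customer_count
1 | 3
5 | 2
7 | 2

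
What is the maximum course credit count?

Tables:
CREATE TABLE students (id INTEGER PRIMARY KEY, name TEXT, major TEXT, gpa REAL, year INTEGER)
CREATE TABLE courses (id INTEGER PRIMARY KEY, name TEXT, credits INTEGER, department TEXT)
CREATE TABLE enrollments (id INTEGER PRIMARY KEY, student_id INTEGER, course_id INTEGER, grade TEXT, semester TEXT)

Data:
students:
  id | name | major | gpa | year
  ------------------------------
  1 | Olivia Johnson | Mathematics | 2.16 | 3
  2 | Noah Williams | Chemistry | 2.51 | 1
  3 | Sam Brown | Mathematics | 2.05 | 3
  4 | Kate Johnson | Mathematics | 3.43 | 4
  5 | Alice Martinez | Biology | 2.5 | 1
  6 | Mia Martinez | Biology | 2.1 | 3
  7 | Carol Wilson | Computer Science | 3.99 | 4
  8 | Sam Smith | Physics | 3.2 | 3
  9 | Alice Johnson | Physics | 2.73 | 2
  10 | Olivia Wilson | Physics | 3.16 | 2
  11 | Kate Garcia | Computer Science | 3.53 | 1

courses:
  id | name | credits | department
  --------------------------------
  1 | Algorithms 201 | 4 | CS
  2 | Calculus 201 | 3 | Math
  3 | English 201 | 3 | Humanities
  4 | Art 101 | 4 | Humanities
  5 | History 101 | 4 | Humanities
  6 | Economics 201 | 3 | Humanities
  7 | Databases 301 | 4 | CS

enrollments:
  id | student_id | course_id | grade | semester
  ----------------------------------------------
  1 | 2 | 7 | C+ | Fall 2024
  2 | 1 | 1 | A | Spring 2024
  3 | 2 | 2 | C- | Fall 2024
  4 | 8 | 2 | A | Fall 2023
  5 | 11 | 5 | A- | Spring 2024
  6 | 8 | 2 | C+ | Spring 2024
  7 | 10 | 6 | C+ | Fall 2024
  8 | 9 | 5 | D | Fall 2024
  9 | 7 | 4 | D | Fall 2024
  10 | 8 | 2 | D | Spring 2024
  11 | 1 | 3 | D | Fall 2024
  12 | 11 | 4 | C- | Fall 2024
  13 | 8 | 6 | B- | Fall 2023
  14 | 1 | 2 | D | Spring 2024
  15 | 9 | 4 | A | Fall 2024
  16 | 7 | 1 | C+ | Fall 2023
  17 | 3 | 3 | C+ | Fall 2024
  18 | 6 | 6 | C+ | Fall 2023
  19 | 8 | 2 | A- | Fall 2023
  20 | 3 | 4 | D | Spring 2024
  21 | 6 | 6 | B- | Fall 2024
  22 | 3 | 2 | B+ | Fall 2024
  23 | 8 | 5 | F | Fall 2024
SELECT MAX(credits) FROM courses

Execution result:
4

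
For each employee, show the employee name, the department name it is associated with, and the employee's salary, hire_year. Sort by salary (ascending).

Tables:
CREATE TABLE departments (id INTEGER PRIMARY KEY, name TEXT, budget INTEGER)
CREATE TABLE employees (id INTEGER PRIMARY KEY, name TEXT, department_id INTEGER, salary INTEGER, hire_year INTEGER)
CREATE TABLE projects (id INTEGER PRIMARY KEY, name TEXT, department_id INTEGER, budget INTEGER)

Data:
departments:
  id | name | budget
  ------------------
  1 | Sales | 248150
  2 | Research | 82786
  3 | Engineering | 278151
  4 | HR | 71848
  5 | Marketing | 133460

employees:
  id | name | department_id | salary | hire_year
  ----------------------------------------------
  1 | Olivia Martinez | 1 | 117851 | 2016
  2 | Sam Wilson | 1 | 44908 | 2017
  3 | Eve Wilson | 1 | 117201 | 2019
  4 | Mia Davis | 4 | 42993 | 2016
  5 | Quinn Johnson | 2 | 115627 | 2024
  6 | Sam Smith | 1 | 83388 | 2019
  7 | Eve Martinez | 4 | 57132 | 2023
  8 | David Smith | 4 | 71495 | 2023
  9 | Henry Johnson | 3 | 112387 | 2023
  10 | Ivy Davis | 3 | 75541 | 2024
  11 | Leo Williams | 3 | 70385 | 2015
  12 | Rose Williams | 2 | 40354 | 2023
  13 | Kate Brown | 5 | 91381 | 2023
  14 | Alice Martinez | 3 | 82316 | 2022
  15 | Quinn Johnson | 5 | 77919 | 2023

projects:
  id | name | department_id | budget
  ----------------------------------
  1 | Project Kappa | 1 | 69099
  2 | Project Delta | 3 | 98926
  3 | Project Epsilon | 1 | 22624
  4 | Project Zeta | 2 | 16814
SELECT c.name, p.name AS department, c.salary, c.hire_year FROM employees c JOIN departments p ON c.department_id = p.id ORDER BY c.salary ASC

Execution result:
name | department | salary | hire_year
Rose Williams | Research | 40354 | 2023
Mia Davis | HR | 42993 | 2016
Sam Wilson | Sales | 44908 | 2017
Eve Martinez | HR | 57132 | 2023
Leo Williams | Engineering | 70385 | 2015
David Smith | HR | 71495 | 2023
Ivy Davis | Engineering | 75541 | 2024
Quinn Johnson | Marketing | 77919 | 2023
Alice Martinez | Engineering | 82316 | 2022
Sam Smith | Sales | 83388 | 2019
Kate Brown | Marketing | 91381 | 2023
Henry Johnson | Engineering | 112387 | 2023
Quinn Johnson | Research | 115627 | 2024
Eve Wilson | Sales | 117201 | 2019
Olivia Martinez | Sales | 117851 | 2016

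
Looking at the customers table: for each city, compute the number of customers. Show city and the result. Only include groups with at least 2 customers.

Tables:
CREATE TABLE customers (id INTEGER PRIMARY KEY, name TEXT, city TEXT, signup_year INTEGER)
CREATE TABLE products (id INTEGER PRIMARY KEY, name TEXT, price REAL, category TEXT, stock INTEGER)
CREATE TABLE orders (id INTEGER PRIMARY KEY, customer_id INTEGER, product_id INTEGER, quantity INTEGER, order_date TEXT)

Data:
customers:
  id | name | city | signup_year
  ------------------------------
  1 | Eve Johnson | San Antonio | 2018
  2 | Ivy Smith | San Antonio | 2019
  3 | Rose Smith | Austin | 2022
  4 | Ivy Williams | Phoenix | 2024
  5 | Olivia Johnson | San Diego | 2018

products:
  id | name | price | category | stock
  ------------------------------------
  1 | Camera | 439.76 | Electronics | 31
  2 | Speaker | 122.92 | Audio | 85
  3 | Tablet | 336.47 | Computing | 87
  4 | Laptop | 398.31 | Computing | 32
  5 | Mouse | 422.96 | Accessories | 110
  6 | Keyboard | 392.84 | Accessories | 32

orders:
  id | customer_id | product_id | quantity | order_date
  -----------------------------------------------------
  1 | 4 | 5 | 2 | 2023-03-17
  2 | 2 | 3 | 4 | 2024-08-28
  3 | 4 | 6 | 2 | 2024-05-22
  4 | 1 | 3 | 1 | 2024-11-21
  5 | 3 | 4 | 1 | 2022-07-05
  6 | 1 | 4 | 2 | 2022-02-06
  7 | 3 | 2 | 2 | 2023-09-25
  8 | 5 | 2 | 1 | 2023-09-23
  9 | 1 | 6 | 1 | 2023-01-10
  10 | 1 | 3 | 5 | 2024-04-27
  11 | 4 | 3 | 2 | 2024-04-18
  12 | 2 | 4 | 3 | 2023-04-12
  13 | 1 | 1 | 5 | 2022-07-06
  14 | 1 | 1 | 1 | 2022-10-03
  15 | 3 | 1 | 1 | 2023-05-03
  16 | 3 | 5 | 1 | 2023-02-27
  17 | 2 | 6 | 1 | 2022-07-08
SELECT city, COUNT(*) AS n FROM customers GROUP BY city HAVING COUNT(*) >= 2

Execution result:
city | n
San Antonio | 2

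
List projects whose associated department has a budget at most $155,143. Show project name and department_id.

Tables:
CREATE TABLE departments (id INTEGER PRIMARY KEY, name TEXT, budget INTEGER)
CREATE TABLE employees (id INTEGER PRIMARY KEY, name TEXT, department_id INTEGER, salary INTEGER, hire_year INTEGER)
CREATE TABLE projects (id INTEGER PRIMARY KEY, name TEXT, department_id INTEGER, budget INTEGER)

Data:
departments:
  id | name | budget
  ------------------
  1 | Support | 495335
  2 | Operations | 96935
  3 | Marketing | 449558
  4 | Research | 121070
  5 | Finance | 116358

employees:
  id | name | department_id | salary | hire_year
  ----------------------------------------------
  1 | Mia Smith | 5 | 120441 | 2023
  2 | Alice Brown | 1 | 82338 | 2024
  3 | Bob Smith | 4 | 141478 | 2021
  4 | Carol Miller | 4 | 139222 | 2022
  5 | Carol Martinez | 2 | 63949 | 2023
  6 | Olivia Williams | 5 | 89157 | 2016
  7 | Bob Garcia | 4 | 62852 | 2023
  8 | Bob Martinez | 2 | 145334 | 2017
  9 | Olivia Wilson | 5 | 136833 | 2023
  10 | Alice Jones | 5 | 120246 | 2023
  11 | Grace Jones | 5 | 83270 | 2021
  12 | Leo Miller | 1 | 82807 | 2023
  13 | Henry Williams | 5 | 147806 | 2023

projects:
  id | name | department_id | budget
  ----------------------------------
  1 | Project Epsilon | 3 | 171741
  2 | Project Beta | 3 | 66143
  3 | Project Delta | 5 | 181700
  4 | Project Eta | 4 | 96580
SELECT name, department_id FROM projects WHERE department_id IN (SELECT id FROM departments WHERE budget <= 155143)

Execution result:
name | department_id
Project Delta | 5
Project Eta | 4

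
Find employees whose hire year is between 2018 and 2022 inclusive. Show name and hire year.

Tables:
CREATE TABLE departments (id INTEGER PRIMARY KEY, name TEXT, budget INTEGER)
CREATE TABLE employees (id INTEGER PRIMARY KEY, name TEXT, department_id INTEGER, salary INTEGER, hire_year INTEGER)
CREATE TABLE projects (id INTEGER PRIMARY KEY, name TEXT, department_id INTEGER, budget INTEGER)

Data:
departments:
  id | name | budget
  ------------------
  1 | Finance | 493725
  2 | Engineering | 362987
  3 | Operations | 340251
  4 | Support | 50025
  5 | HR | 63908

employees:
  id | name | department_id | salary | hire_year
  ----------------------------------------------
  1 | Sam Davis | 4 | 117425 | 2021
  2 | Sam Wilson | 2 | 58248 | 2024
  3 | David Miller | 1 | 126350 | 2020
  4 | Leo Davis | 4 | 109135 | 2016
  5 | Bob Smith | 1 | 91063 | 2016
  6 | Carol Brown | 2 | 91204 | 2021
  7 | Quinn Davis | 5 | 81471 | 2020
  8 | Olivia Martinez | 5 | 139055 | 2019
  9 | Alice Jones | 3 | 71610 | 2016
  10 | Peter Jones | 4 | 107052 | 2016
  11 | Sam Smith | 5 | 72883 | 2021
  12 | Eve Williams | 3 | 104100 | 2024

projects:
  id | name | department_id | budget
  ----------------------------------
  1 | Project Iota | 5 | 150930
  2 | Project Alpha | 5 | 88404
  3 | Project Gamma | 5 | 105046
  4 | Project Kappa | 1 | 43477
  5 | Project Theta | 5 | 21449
SELECT name, hire_year FROM employees WHERE hire_year BETWEEN 2018 AND 2022

Execution result:
name | hire_year
Sam Davis | 2021
David Miller | 2020
Carol Brown | 2021
Quinn Davis | 2020
Olivia Martinez | 2019
Sam Smith | 2021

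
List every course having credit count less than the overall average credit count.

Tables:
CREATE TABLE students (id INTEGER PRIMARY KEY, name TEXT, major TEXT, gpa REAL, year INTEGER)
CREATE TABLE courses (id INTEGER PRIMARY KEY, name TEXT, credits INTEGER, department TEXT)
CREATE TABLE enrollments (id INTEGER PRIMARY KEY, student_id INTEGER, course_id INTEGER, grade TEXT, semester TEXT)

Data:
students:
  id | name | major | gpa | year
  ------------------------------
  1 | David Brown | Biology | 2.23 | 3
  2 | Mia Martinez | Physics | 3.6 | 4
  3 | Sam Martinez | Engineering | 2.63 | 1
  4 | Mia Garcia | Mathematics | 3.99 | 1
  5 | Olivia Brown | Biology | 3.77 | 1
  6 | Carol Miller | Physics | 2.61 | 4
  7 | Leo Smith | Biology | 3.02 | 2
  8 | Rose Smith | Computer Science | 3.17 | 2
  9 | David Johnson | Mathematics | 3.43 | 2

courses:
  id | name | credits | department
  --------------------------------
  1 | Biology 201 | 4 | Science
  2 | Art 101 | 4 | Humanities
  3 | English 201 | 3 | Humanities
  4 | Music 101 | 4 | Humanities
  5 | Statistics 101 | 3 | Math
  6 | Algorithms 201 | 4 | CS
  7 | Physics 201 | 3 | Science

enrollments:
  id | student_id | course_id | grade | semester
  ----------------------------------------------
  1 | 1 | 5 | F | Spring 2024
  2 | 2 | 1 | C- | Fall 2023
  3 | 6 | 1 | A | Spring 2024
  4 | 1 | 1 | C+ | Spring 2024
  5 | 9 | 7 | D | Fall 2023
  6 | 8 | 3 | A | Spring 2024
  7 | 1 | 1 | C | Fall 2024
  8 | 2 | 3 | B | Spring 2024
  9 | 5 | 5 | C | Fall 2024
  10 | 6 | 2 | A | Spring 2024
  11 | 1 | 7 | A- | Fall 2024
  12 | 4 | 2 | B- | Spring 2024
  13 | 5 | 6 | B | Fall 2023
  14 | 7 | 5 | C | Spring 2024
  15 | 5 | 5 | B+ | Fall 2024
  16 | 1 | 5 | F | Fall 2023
SELECT name, credits FROM courses WHERE credits < (SELECT AVG(credits) FROM courses)

Execution result:
name | credits
English 201 | 3
Statistics 101 | 3
Physics 201 | 3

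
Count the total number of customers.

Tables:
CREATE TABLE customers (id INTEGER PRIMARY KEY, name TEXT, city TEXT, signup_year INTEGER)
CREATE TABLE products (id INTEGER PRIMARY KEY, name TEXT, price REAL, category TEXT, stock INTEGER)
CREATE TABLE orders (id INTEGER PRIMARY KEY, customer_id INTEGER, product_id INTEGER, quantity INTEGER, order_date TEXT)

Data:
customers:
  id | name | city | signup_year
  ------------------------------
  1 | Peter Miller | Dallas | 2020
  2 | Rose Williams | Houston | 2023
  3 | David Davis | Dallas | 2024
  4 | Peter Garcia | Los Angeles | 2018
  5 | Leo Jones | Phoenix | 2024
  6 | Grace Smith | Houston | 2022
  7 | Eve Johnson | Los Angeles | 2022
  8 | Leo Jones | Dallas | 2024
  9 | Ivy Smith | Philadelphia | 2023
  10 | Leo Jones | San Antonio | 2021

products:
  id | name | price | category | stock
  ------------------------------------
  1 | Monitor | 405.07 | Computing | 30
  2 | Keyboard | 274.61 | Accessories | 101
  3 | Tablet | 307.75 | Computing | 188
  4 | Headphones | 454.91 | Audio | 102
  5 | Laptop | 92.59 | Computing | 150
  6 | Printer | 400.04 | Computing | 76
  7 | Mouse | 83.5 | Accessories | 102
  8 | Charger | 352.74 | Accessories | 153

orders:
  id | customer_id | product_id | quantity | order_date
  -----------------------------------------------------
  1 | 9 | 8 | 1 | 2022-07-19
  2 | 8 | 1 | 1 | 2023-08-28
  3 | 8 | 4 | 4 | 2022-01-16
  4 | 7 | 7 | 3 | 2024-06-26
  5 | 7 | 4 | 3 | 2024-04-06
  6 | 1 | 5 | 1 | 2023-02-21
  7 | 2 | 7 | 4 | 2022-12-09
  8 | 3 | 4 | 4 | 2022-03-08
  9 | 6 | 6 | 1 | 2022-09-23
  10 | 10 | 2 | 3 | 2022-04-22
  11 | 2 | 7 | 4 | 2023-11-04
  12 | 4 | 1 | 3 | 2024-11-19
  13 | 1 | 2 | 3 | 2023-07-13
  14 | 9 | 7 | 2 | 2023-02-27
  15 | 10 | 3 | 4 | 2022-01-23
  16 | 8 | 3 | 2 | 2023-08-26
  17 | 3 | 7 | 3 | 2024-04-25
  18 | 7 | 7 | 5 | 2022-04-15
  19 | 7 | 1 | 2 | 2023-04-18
SELECT COUNT(*) FROM customers

Execution result:
10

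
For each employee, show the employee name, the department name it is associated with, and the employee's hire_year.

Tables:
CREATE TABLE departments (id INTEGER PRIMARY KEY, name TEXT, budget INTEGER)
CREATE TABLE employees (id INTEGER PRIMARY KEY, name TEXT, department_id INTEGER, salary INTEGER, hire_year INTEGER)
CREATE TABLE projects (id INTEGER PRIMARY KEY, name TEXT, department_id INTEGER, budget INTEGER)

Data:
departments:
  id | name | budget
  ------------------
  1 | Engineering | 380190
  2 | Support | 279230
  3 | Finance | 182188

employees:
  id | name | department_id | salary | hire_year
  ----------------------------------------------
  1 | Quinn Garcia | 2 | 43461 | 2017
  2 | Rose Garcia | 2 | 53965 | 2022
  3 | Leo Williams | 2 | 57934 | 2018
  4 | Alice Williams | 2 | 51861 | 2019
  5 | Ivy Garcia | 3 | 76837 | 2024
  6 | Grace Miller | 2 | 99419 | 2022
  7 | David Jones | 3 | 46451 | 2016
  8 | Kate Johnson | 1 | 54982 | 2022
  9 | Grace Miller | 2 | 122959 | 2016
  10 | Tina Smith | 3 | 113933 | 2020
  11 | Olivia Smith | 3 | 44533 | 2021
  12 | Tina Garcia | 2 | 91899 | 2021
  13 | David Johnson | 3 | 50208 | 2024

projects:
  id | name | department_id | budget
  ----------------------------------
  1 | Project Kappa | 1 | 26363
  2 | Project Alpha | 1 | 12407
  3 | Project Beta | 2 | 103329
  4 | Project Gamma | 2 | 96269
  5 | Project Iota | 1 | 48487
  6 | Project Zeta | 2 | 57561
SELECT c.name, p.name AS department, c.hire_year FROM employees c JOIN departments p ON c.department_id = p.id

Execution result:
name | department | hire_year
Quinn Garcia | Support | 2017
Rose Garcia | Support | 2022
Leo Williams | Support | 2018
Alice Williams | Support | 2019
Ivy Garcia | Finance | 2024
Grace Miller | Support | 2022
David Jones | Finance | 2016
Kate Johnson | Engineering | 2022
Grace Miller | Support | 2016
Tina Smith | Finance | 2020
Olivia Smith | Finance | 2021
Tina Garcia | Support | 2021
David Johnson | Finance | 2024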